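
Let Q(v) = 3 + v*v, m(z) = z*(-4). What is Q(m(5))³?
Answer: 65450827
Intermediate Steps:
m(z) = -4*z
Q(v) = 3 + v²
Q(m(5))³ = (3 + (-4*5)²)³ = (3 + (-20)²)³ = (3 + 400)³ = 403³ = 65450827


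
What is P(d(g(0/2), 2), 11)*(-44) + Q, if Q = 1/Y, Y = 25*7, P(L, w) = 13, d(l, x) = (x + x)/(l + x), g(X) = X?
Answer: -100099/175 ≈ -571.99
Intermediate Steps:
d(l, x) = 2*x/(l + x) (d(l, x) = (2*x)/(l + x) = 2*x/(l + x))
Y = 175
Q = 1/175 ≈ 0.0057143
P(d(g(0/2), 2), 11)*(-44) + Q = 13*(-44) + 1/175 = -572 + 1/175 = -100099/175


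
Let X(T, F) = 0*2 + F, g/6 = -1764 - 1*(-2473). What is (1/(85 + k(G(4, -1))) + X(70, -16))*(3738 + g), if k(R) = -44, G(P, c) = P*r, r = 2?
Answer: -5234760/41 ≈ -1.2768e+5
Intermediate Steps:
g = 4254 (g = 6*(-1764 - 1*(-2473)) = 6*(-1764 + 2473) = 6*709 = 4254)
X(T, F) = F (X(T, F) = 0 + F = F)
G(P, c) = 2*P (G(P, c) = P*2 = 2*P)
(1/(85 + k(G(4, -1))) + X(70, -16))*(3738 + g) = (1/(85 - 44) - 16)*(3738 + 4254) = (1/41 - 16)*7992 = -655/41*7992 = -5234760/41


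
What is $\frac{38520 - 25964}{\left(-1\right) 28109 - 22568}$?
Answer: $- \frac{12556}{50677} \approx -0.24777$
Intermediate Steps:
$\frac{38520 - 25964}{\left(-1\right) 28109 - 22568} = \frac{12556}{-28109 - 22568} = \frac{12556}{-50677} = 12556 \left(- \frac{1}{50677}\right) = - \frac{12556}{50677}$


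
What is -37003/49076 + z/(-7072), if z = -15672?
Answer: 3964327/2711449 ≈ 1.4621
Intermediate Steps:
-37003/49076 + z/(-7072) = -37003/49076 - 15672/(-7072) = -37003*1/49076 - 15672*(-1/7072) = -37003/49076 + 1959/884 = 3964327/2711449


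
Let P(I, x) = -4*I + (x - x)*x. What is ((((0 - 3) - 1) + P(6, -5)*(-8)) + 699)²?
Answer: 786769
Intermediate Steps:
P(I, x) = -4*I (P(I, x) = -4*I + 0*x = -4*I + 0 = -4*I)
((((0 - 3) - 1) + P(6, -5)*(-8)) + 699)² = ((((0 - 3) - 1) - 4*6*(-8)) + 699)² = (((-3 - 1) - 24*(-8)) + 699)² = ((-4 + 192) + 699)² = (188 + 699)² = 887² = 786769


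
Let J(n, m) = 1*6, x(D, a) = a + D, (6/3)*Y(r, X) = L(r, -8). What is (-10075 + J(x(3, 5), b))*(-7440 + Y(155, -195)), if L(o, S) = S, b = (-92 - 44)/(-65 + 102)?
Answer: 74953636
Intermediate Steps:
b = -136/37 ≈ -3.6757
Y(r, X) = -4 (Y(r, X) = (½)*(-8) = -4)
x(D, a) = D + a
J(n, m) = 6
(-10075 + J(x(3, 5), b))*(-7440 + Y(155, -195)) = (-10075 + 6)*(-7440 - 4) = -10069*(-7444) = 74953636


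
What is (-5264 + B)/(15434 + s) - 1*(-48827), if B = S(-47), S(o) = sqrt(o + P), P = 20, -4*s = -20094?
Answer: 285392311/5845 + 6*I*sqrt(3)/40915 ≈ 48827.0 + 0.000254*I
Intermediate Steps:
s = 10047/2 (s = -1/4*(-20094) = 10047/2 ≈ 5023.5)
S(o) = sqrt(20 + o) (S(o) = sqrt(o + 20) = sqrt(20 + o))
B = 3*I*sqrt(3) (B = sqrt(20 - 47) = sqrt(-27) = 3*I*sqrt(3) ≈ 5.1962*I)
(-5264 + B)/(15434 + s) - 1*(-48827) = (-5264 + 3*I*sqrt(3))/(15434 + 10047/2) - 1*(-48827) = (-5264 + 3*I*sqrt(3))/(40915/2) + 48827 = (-5264 + 3*I*sqrt(3))*(2/40915) + 48827 = (-1504/5845 + 6*I*sqrt(3)/40915) + 48827 = 285392311/5845 + 6*I*sqrt(3)/40915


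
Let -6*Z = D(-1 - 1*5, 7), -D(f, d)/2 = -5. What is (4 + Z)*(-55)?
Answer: -385/3 ≈ -128.33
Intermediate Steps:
D(f, d) = 10 (D(f, d) = -2*(-5) = 10)
Z = -5/3 (Z = -1/6*10 = -5/3 ≈ -1.6667)
(4 + Z)*(-55) = (4 - 5/3)*(-55) = (7/3)*(-55) = -385/3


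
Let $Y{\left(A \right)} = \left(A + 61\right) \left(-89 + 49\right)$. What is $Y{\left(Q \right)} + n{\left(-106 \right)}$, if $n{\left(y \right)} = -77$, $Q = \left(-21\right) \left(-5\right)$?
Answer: $-6717$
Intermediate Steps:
$Q = 105$
$Y{\left(A \right)} = -2440 - 40 A$ ($Y{\left(A \right)} = \left(61 + A\right) \left(-40\right) = -2440 - 40 A$)
$Y{\left(Q \right)} + n{\left(-106 \right)} = \left(-2440 - 4200\right) - 77 = -6640 - 77 = -6717$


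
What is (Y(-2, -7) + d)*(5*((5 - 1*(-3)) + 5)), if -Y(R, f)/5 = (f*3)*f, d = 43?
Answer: -44980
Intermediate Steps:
Y(R, f) = -15*f**2 (Y(R, f) = -5*f*3*f = -5*3*f*f = -15*f**2)
(Y(-2, -7) + d)*(5*((5 - 1*(-3)) + 5)) = (-15*(-7)**2 + 43)*(5*((5 - 1*(-3)) + 5)) = (-15*49 + 43)*(5*((5 + 3) + 5)) = (-735 + 43)*(5*(8 + 5)) = -3460*13 = -692*65 = -44980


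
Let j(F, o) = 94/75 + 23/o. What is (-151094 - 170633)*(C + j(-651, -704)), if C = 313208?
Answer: -5320543163031677/52800 ≈ -1.0077e+11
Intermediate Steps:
j(F, o) = 94/75 + 23/o (j(F, o) = 94*(1/75) + 23/o = 94/75 + 23/o)
(-151094 - 170633)*(C + j(-651, -704)) = (-151094 - 170633)*(313208 + (94/75 + 23/(-704))) = -321727*(313208 + (94/75 + 23*(-1/704))) = -321727*(313208 + (94/75 - 23/704)) = -321727*(313208 + 64451/52800) = -321727*16537446851/52800 = -5320543163031677/52800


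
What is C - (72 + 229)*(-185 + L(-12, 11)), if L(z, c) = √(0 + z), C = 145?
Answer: 55830 - 602*I*√3 ≈ 55830.0 - 1042.7*I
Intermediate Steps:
L(z, c) = √z
C - (72 + 229)*(-185 + L(-12, 11)) = 145 - (72 + 229)*(-185 + √(-12)) = 145 - 301*(-185 + 2*I*√3) = 145 - (-55685 + 602*I*√3) = 145 + (55685 - 602*I*√3) = 55830 - 602*I*√3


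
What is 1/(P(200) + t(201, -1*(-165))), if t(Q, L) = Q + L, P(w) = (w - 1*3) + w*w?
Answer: 1/40563 ≈ 2.4653e-5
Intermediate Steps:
P(w) = -3 + w + w**2 (P(w) = (w - 3) + w**2 = (-3 + w) + w**2 = -3 + w + w**2)
t(Q, L) = L + Q
1/(P(200) + t(201, -1*(-165))) = 1/((-3 + 200 + 200**2) + (-1*(-165) + 201)) = 1/((-3 + 200 + 40000) + (165 + 201)) = 1/(40197 + 366) = 1/40563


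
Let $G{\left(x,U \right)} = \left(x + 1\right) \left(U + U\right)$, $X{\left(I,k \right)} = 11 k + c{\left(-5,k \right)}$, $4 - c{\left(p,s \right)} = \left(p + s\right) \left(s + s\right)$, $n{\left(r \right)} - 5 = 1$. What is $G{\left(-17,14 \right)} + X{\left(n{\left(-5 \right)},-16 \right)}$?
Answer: $-1292$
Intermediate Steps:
$n{\left(r \right)} = 6$ ($n{\left(r \right)} = 5 + 1 = 6$)
$c{\left(p,s \right)} = 4 - 2 s \left(p + s\right)$ ($c{\left(p,s \right)} = 4 - \left(p + s\right) \left(s + s\right) = 4 - \left(p + s\right) 2 s = 4 - 2 s \left(p + s\right)$)
$X{\left(I,k \right)} = 4 - 2 k^{2} + 21 k$ ($X{\left(I,k \right)} = 11 k - \left(-4 - 10 k + 2 k^{2}\right) = 11 k + \left(4 - 2 k^{2} + 10 k\right) = 4 - 2 k^{2} + 21 k$)
$G{\left(x,U \right)} = 2 U \left(1 + x\right)$ ($G{\left(x,U \right)} = \left(1 + x\right) 2 U = 2 U \left(1 + x\right)$)
$G{\left(-17,14 \right)} + X{\left(n{\left(-5 \right)},-16 \right)} = 2 \cdot 14 \left(1 - 17\right) + \left(4 - 2 \left(-16\right)^{2} + 21 \left(-16\right)\right) = 2 \cdot 14 \left(-16\right) - 844 = -448 - 844 = -1292$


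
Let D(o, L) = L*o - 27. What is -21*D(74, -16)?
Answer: 25431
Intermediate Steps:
D(o, L) = -27 + L*o
-21*D(74, -16) = -21*(-27 - 16*74) = -21*(-27 - 1184) = -21*(-1211) = 25431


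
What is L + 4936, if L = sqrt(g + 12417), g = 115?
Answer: 4936 + 2*sqrt(3133) ≈ 5047.9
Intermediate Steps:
L = 2*sqrt(3133) (L = sqrt(115 + 12417) = sqrt(12532) = 2*sqrt(3133) ≈ 111.95)
L + 4936 = 2*sqrt(3133) + 4936 = 4936 + 2*sqrt(3133)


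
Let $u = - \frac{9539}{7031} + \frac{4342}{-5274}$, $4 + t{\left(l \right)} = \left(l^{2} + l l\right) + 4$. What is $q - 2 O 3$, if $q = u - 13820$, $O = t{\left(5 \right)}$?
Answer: $\frac{25627354218400}{6180249} \approx 4.1467 \cdot 10^{6}$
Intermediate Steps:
$t{\left(l \right)} = 2 l^{2}$ ($t{\left(l \right)} = -4 + \left(\left(l^{2} + l l\right) + 4\right) = -4 + \left(\left(l^{2} + l^{2}\right) + 4\right) = -4 + \left(2 l^{2} + 4\right) = -4 + \left(4 + 2 l^{2}\right) = 2 l^{2}$)
$O = 50$ ($O = 2 \cdot 5^{2} = 2 \cdot 25 = 50$)
$u = - \frac{40418644}{18540747}$ ($u = \left(-9539\right) \frac{1}{7031} + 4342 \left(- \frac{1}{5274}\right) = - \frac{9539}{7031} - \frac{2171}{2637} = - \frac{40418644}{18540747} \approx -2.18$)
$q = - \frac{256273542184}{18540747}$ ($q = - \frac{40418644}{18540747} - 13820 = - \frac{256273542184}{18540747} \approx -13822.0$)
$q - 2 O 3 = - \frac{256273542184 \left(-2\right) 50 \cdot 3}{18540747} = - \frac{256273542184 \left(\left(-100\right) 3\right)}{18540747} = \left(- \frac{256273542184}{18540747}\right) \left(-300\right) = \frac{25627354218400}{6180249}$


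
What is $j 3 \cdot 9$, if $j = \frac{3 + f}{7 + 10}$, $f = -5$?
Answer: $- \frac{54}{17} \approx -3.1765$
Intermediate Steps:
$j = - \frac{2}{17}$ ($j = \frac{3 - 5}{7 + 10} = - \frac{2}{17} \approx -0.11765$)
$j 3 \cdot 9 = \left(- \frac{2}{17}\right) 3 \cdot 9 = \left(- \frac{6}{17}\right) 9 = - \frac{54}{17}$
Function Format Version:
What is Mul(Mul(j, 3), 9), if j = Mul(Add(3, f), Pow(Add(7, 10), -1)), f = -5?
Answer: Rational(-54, 17) ≈ -3.1765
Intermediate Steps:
j = Rational(-2, 17) (j = Mul(Add(3, -5), Pow(Add(7, 10), -1)) = Mul(-2, Pow(17, -1)) = Mul(-2, Rational(1, 17)) = Rational(-2, 17) ≈ -0.11765)
Mul(Mul(j, 3), 9) = Mul(Mul(Rational(-2, 17), 3), 9) = Mul(Rational(-6, 17), 9) = Rational(-54, 17)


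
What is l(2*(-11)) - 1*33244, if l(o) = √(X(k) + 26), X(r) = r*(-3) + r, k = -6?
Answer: -33244 + √38 ≈ -33238.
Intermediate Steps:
X(r) = -2*r (X(r) = -3*r + r = -2*r)
l(o) = √38 (l(o) = √(-2*(-6) + 26) = √(12 + 26) = √38)
l(2*(-11)) - 1*33244 = √38 - 1*33244 = √38 - 33244 = -33244 + √38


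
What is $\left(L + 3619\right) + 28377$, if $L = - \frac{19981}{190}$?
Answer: $\frac{6059259}{190} \approx 31891.0$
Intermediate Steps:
$L = - \frac{19981}{190}$ ($L = \left(-19981\right) \frac{1}{190} = - \frac{19981}{190} \approx -105.16$)
$\left(L + 3619\right) + 28377 = \left(- \frac{19981}{190} + 3619\right) + 28377 = \frac{667629}{190} + 28377 = \frac{6059259}{190}$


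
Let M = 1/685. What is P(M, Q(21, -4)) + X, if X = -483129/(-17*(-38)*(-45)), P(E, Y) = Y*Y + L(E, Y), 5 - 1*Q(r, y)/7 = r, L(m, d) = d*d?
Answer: 81087921/3230 ≈ 25105.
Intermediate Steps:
L(m, d) = d²
Q(r, y) = 35 - 7*r
M = 1/685 ≈ 0.0014599
P(E, Y) = 2*Y² (P(E, Y) = Y*Y + Y² = Y² + Y² = 2*Y²)
X = 53681/3230 (X = -483129/(646*(-45)) = -483129/(-29070) = -483129*(-1/29070) = 53681/3230 ≈ 16.620)
P(M, Q(21, -4)) + X = 2*(35 - 7*21)² + 53681/3230 = 2*(35 - 147)² + 53681/3230 = 2*(-112)² + 53681/3230 = 2*12544 + 53681/3230 = 25088 + 53681/3230 = 81087921/3230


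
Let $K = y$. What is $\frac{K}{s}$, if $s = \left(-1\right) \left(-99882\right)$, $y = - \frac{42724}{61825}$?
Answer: $- \frac{21362}{3087602325} \approx -6.9186 \cdot 10^{-6}$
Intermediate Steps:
$y = - \frac{42724}{61825}$ ($y = \left(-42724\right) \frac{1}{61825} = - \frac{42724}{61825} \approx -0.69105$)
$K = - \frac{42724}{61825} \approx -0.69105$
$s = 99882$
$\frac{K}{s} = - \frac{42724}{61825 \cdot 99882} = \left(- \frac{42724}{61825}\right) \frac{1}{99882} = - \frac{21362}{3087602325}$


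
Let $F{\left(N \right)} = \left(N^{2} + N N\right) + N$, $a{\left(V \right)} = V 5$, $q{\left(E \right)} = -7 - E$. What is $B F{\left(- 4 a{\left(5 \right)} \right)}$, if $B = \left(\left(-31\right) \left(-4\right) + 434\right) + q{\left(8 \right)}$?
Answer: $10805700$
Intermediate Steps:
$a{\left(V \right)} = 5 V$
$F{\left(N \right)} = N + 2 N^{2}$ ($F{\left(N \right)} = \left(N^{2} + N^{2}\right) + N = 2 N^{2} + N = N + 2 N^{2}$)
$B = 543$ ($B = \left(\left(-31\right) \left(-4\right) + 434\right) - 15 = \left(124 + 434\right) - 15 = 558 - 15 = 543$)
$B F{\left(- 4 a{\left(5 \right)} \right)} = 543 - 4 \cdot 5 \cdot 5 \left(1 + 2 \left(- 4 \cdot 5 \cdot 5\right)\right) = 543 \left(-4\right) 25 \left(1 + 2 \left(\left(-4\right) 25\right)\right) = 543 \left(- 100 \left(1 + 2 \left(-100\right)\right)\right) = 543 \left(- 100 \left(1 - 200\right)\right) = 543 \left(\left(-100\right) \left(-199\right)\right) = 543 \cdot 19900 = 10805700$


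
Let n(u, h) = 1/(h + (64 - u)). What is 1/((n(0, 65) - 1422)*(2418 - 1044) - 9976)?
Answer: -43/84443114 ≈ -5.0922e-7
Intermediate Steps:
n(u, h) = 1/(64 + h - u)
1/((n(0, 65) - 1422)*(2418 - 1044) - 9976) = 1/((1/(64 + 65 - 1*0) - 1422)*(2418 - 1044) - 9976) = 1/((1/(64 + 65 + 0) - 1422)*1374 - 9976) = 1/((1/129 - 1422)*1374 - 9976) = 1/(-183437/129*1374 - 9976) = 1/(-84014146/43 - 9976) = 1/(-84443114/43) = -43/84443114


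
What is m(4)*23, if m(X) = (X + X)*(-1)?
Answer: -184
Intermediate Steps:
m(X) = -2*X (m(X) = (2*X)*(-1) = -2*X)
m(4)*23 = -2*4*23 = -8*23 = -184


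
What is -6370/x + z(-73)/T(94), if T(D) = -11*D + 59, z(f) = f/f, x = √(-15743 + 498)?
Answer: -1/975 + 1274*I*√15245/3049 ≈ -0.0010256 + 51.591*I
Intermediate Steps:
x = I*√15245 (x = √(-15245) = I*√15245 ≈ 123.47*I)
z(f) = 1
T(D) = 59 - 11*D
-6370/x + z(-73)/T(94) = -6370*(-I*√15245/15245) + 1/(59 - 11*94) = -(-1274)*I*√15245/3049 + 1/(59 - 1034) = 1274*I*√15245/3049 + 1/(-975) = 1274*I*√15245/3049 + 1*(-1/975) = 1274*I*√15245/3049 - 1/975 = -1/975 + 1274*I*√15245/3049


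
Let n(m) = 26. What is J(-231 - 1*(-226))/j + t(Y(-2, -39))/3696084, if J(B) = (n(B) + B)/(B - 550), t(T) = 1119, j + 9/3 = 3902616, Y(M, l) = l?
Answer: 89763728623/296501256831780 ≈ 0.00030274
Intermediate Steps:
j = 3902613 (j = -3 + 3902616 = 3902613)
J(B) = (26 + B)/(-550 + B) (J(B) = (26 + B)/(B - 550) = (26 + B)/(-550 + B))
J(-231 - 1*(-226))/j + t(Y(-2, -39))/3696084 = ((26 + (-231 - 1*(-226)))/(-550 + (-231 - 1*(-226))))/3902613 + 1119/3696084 = ((26 + (-231 + 226))/(-550 + (-231 + 226)))*(1/3902613) + 1119*(1/3696084) = ((26 - 5)/(-550 - 5))*(1/3902613) + 373/1232028 = (21/(-555))*(1/3902613) + 373/1232028 = -1/555*21*(1/3902613) + 373/1232028 = -7/185*1/3902613 + 373/1232028 = -7/721983405 + 373/1232028 = 89763728623/296501256831780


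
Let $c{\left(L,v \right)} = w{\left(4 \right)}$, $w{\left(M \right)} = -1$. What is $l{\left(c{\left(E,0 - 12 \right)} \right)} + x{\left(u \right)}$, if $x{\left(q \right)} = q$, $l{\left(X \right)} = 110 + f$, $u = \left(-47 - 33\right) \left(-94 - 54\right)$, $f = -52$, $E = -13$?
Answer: $11898$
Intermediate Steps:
$c{\left(L,v \right)} = -1$
$u = 11840$ ($u = \left(-80\right) \left(-148\right) = 11840$)
$l{\left(X \right)} = 58$ ($l{\left(X \right)} = 110 - 52 = 58$)
$l{\left(c{\left(E,0 - 12 \right)} \right)} + x{\left(u \right)} = 58 + 11840 = 11898$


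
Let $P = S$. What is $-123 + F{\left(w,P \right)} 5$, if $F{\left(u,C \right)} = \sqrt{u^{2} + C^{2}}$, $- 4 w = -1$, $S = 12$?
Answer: $-123 + \frac{5 \sqrt{2305}}{4} \approx -62.987$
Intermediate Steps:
$P = 12$
$w = \frac{1}{4}$ ($w = \left(- \frac{1}{4}\right) \left(-1\right) = \frac{1}{4} \approx 0.25$)
$F{\left(u,C \right)} = \sqrt{C^{2} + u^{2}}$
$-123 + F{\left(w,P \right)} 5 = -123 + \sqrt{12^{2} + \left(\frac{1}{4}\right)^{2}} \cdot 5 = -123 + \sqrt{144 + \frac{1}{16}} \cdot 5 = -123 + \sqrt{\frac{2305}{16}} \cdot 5 = -123 + \frac{\sqrt{2305}}{4} \cdot 5 = -123 + \frac{5 \sqrt{2305}}{4}$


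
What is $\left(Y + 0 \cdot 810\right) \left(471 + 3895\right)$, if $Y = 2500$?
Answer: $10915000$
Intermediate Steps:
$\left(Y + 0 \cdot 810\right) \left(471 + 3895\right) = \left(2500 + 0 \cdot 810\right) \left(471 + 3895\right) = \left(2500 + 0\right) 4366 = 2500 \cdot 4366 = 10915000$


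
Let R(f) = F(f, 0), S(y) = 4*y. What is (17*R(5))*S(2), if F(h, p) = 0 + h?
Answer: 680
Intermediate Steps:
F(h, p) = h
R(f) = f
(17*R(5))*S(2) = (17*5)*(4*2) = 85*8 = 680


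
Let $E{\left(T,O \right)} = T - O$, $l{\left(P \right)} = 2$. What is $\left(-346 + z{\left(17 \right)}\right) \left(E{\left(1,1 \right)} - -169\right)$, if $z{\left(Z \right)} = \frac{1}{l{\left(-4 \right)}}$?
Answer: $- \frac{116779}{2} \approx -58390.0$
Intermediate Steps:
$z{\left(Z \right)} = \frac{1}{2}$
$\left(-346 + z{\left(17 \right)}\right) \left(E{\left(1,1 \right)} - -169\right) = \left(-346 + \frac{1}{2}\right) \left(\left(1 - 1\right) - -169\right) = - \frac{691 \left(\left(1 - 1\right) + 169\right)}{2} = - \frac{691 \left(0 + 169\right)}{2} = \left(- \frac{691}{2}\right) 169 = - \frac{116779}{2}$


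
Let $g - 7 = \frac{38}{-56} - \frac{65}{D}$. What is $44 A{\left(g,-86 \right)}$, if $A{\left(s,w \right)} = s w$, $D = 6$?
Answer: $\frac{358534}{21} \approx 17073.0$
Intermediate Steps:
$g = - \frac{379}{84}$ ($g = 7 + \left(\frac{38}{-56} - \frac{65}{6}\right) = 7 + \left(38 \left(- \frac{1}{56}\right) - \frac{65}{6}\right) = 7 - \frac{967}{84} = - \frac{379}{84} \approx -4.5119$)
$44 A{\left(g,-86 \right)} = 44 \left(\left(- \frac{379}{84}\right) \left(-86\right)\right) = 44 \cdot \frac{16297}{42} = \frac{358534}{21}$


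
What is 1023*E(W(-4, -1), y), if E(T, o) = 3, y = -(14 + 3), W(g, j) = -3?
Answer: 3069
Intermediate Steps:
y = -17 (y = -1*17 = -17)
1023*E(W(-4, -1), y) = 1023*3 = 3069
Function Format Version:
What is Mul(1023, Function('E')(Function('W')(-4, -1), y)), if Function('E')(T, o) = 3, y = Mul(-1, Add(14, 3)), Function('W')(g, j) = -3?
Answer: 3069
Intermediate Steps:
y = -17 (y = Mul(-1, 17) = -17)
Mul(1023, Function('E')(Function('W')(-4, -1), y)) = Mul(1023, 3) = 3069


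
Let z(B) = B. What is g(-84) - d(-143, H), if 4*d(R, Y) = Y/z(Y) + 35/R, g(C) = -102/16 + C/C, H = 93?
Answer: -6365/1144 ≈ -5.5638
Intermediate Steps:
g(C) = -43/8 (g(C) = -102*1/16 + 1 = -51/8 + 1 = -43/8)
d(R, Y) = ¼ + 35/(4*R) (d(R, Y) = (Y/Y + 35/R)/4 = (1 + 35/R)/4 = ¼ + 35/(4*R))
g(-84) - d(-143, H) = -43/8 - (35 - 143)/(4*(-143)) = -43/8 - (-1)*(-108)/(4*143) = -43/8 - 1*27/143 = -43/8 - 27/143 = -6365/1144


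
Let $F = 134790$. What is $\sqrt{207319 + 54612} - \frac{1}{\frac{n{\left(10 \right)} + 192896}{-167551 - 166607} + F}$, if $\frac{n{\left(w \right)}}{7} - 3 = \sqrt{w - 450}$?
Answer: $- \frac{5016932805299558}{676229476437116338323} + \sqrt{261931} - \frac{1559404 i \sqrt{110}}{676229476437116338323} \approx 511.79 - 2.4186 \cdot 10^{-14} i$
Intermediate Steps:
$n{\left(w \right)} = 21 + 7 \sqrt{-450 + w}$ ($n{\left(w \right)} = 21 + 7 \sqrt{w - 450} = 21 + 7 \sqrt{-450 + w}$)
$\sqrt{207319 + 54612} - \frac{1}{\frac{n{\left(10 \right)} + 192896}{-167551 - 166607} + F} = \sqrt{207319 + 54612} - \frac{1}{\frac{\left(21 + 7 \sqrt{-450 + 10}\right) + 192896}{-167551 - 166607} + 134790} = \sqrt{261931} - \frac{1}{\frac{\left(21 + 7 \sqrt{-440}\right) + 192896}{-334158} + 134790} = \sqrt{261931} - \frac{1}{\left(\left(21 + 7 \cdot 2 i \sqrt{110}\right) + 192896\right) \left(- \frac{1}{334158}\right) + 134790} = \sqrt{261931} - \frac{1}{\left(\left(21 + 14 i \sqrt{110}\right) + 192896\right) \left(- \frac{1}{334158}\right) + 134790} = \sqrt{261931} - \frac{1}{\left(192917 + 14 i \sqrt{110}\right) \left(- \frac{1}{334158}\right) + 134790} = \sqrt{261931} - \frac{1}{\left(- \frac{192917}{334158} - \frac{7 i \sqrt{110}}{167079}\right) + 134790} = \sqrt{261931} - \frac{1}{\frac{45040963903}{334158} - \frac{7 i \sqrt{110}}{167079}}$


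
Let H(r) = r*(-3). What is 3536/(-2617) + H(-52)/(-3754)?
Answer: -6841198/4912109 ≈ -1.3927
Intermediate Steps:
H(r) = -3*r
3536/(-2617) + H(-52)/(-3754) = 3536/(-2617) - 3*(-52)/(-3754) = 3536*(-1/2617) + 156*(-1/3754) = -3536/2617 - 78/1877 = -6841198/4912109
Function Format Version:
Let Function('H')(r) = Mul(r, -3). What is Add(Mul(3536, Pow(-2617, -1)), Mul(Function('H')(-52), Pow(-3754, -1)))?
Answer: Rational(-6841198, 4912109) ≈ -1.3927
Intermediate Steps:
Function('H')(r) = Mul(-3, r)
Add(Mul(3536, Pow(-2617, -1)), Mul(Function('H')(-52), Pow(-3754, -1))) = Add(Mul(3536, Pow(-2617, -1)), Mul(Mul(-3, -52), Pow(-3754, -1))) = Add(Mul(3536, Rational(-1, 2617)), Mul(156, Rational(-1, 3754))) = Add(Rational(-3536, 2617), Rational(-78, 1877)) = Rational(-6841198, 4912109)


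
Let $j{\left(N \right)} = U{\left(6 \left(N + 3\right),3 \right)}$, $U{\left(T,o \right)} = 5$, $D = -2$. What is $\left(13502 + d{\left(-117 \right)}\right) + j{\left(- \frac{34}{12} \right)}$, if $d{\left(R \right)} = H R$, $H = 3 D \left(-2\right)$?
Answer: $12103$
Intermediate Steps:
$H = 12$ ($H = 3 \left(-2\right) \left(-2\right) = \left(-6\right) \left(-2\right) = 12$)
$j{\left(N \right)} = 5$
$d{\left(R \right)} = 12 R$
$\left(13502 + d{\left(-117 \right)}\right) + j{\left(- \frac{34}{12} \right)} = \left(13502 + 12 \left(-117\right)\right) + 5 = \left(13502 - 1404\right) + 5 = 12098 + 5 = 12103$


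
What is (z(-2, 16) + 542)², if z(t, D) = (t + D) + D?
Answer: 327184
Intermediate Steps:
z(t, D) = t + 2*D (z(t, D) = (D + t) + D = t + 2*D)
(z(-2, 16) + 542)² = ((-2 + 2*16) + 542)² = ((-2 + 32) + 542)² = (30 + 542)² = 572² = 327184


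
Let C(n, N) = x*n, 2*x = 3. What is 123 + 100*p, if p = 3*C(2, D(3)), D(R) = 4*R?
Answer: 1023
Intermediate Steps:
x = 3/2 (x = (½)*3 = 3/2 ≈ 1.5000)
C(n, N) = 3*n/2
p = 9 (p = 3*((3/2)*2) = 3*3 = 9)
123 + 100*p = 123 + 100*9 = 123 + 900 = 1023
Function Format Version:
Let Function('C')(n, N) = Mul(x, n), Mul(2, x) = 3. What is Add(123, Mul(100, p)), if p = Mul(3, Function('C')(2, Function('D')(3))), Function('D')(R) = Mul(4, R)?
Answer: 1023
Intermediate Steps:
x = Rational(3, 2) (x = Mul(Rational(1, 2), 3) = Rational(3, 2) ≈ 1.5000)
Function('C')(n, N) = Mul(Rational(3, 2), n)
p = 9 (p = Mul(3, Mul(Rational(3, 2), 2)) = Mul(3, 3) = 9)
Add(123, Mul(100, p)) = Add(123, Mul(100, 9)) = Add(123, 900) = 1023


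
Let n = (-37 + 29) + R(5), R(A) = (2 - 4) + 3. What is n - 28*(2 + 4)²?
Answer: -1015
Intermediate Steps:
R(A) = 1 (R(A) = -2 + 3 = 1)
n = -7 (n = (-37 + 29) + 1 = -8 + 1 = -7)
n - 28*(2 + 4)² = -7 - 28*(2 + 4)² = -7 - 28*6² = -7 - 28*36 = -7 - 1008 = -1015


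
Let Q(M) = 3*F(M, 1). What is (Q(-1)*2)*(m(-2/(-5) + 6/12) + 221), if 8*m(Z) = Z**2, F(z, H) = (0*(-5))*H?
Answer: 0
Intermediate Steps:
F(z, H) = 0 (F(z, H) = 0*H = 0)
Q(M) = 0 (Q(M) = 3*0 = 0)
m(Z) = Z**2/8
(Q(-1)*2)*(m(-2/(-5) + 6/12) + 221) = (0*2)*((-2/(-5) + 6/12)**2/8 + 221) = 0*((-2*(-1/5) + 6*(1/12))**2/8 + 221) = 0*((2/5 + 1/2)**2/8 + 221) = 0*((9/10)**2/8 + 221) = 0*((1/8)*(81/100) + 221) = 0*(81/800 + 221) = 0*(176881/800) = 0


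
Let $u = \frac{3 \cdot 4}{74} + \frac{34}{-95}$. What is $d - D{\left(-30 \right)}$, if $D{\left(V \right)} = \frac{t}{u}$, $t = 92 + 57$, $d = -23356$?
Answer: $- \frac{15545193}{688} \approx -22595.0$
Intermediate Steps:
$t = 149$
$u = - \frac{688}{3515}$ ($u = 12 \cdot \frac{1}{74} + 34 \left(- \frac{1}{95}\right) = \frac{6}{37} - \frac{34}{95} = - \frac{688}{3515} \approx -0.19573$)
$D{\left(V \right)} = - \frac{523735}{688}$ ($D{\left(V \right)} = \frac{149}{- \frac{688}{3515}} = 149 \left(- \frac{3515}{688}\right) = - \frac{523735}{688}$)
$d - D{\left(-30 \right)} = -23356 - - \frac{523735}{688} = -23356 + \frac{523735}{688} = - \frac{15545193}{688}$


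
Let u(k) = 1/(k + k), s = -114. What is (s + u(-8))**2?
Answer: 3330625/256 ≈ 13010.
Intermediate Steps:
u(k) = 1/(2*k)
(s + u(-8))**2 = (-114 + (1/2)/(-8))**2 = (-114 + (1/2)*(-1/8))**2 = (-114 - 1/16)**2 = (-1825/16)**2 = 3330625/256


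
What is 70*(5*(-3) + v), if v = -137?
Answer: -10640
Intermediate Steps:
70*(5*(-3) + v) = 70*(5*(-3) - 137) = 70*(-15 - 137) = 70*(-152) = -10640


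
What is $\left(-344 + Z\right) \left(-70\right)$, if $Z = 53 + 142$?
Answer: $10430$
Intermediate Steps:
$Z = 195$
$\left(-344 + Z\right) \left(-70\right) = \left(-344 + 195\right) \left(-70\right) = \left(-149\right) \left(-70\right) = 10430$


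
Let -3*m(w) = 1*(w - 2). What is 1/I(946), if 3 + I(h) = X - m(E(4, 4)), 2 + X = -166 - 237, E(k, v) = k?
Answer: -3/1222 ≈ -0.0024550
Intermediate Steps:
m(w) = ⅔ - w/3 (m(w) = -(w - 2)/3 = -(-2 + w)/3 = ⅔ - w/3)
X = -405 (X = -2 + (-166 - 237) = -2 - 403 = -405)
I(h) = -1222/3 (I(h) = -3 + (-405 - (⅔ - ⅓*4)) = -3 + (-405 - (⅔ - 4/3)) = -3 + (-405 - 1*(-⅔)) = -3 + (-405 + ⅔) = -3 - 1213/3 = -1222/3)
1/I(946) = 1/(-1222/3) = -3/1222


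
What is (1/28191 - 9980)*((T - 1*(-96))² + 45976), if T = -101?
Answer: -12942205580179/28191 ≈ -4.5909e+8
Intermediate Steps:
(1/28191 - 9980)*((T - 1*(-96))² + 45976) = (1/28191 - 9980)*((-101 - 1*(-96))² + 45976) = (1/28191 - 9980)*((-101 + 96)² + 45976) = -281346179*((-5)² + 45976)/28191 = -281346179*(25 + 45976)/28191 = -281346179/28191*46001 = -12942205580179/28191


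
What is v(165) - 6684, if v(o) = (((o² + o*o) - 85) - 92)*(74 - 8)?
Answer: 3575334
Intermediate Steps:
v(o) = -11682 + 132*o² (v(o) = (((o² + o²) - 85) - 92)*66 = ((2*o² - 85) - 92)*66 = ((-85 + 2*o²) - 92)*66 = (-177 + 2*o²)*66 = -11682 + 132*o²)
v(165) - 6684 = (-11682 + 132*165²) - 6684 = (-11682 + 132*27225) - 6684 = (-11682 + 3593700) - 6684 = 3582018 - 6684 = 3575334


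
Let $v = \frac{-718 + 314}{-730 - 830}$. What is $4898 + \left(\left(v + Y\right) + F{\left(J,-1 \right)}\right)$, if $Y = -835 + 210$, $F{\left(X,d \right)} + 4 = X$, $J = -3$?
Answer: $\frac{1663841}{390} \approx 4266.3$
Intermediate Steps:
$F{\left(X,d \right)} = -4 + X$
$v = \frac{101}{390}$ ($v = - \frac{404}{-1560} = \left(-404\right) \left(- \frac{1}{1560}\right) = \frac{101}{390} \approx 0.25897$)
$Y = -625$
$4898 + \left(\left(v + Y\right) + F{\left(J,-1 \right)}\right) = 4898 + \left(\left(\frac{101}{390} - 625\right) - 7\right) = 4898 - \frac{246379}{390} = \frac{1663841}{390}$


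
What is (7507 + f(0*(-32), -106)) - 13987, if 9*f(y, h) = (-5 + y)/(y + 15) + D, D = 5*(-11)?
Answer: -175126/27 ≈ -6486.1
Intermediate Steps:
D = -55
f(y, h) = -55/9 + (-5 + y)/(9*(15 + y)) (f(y, h) = ((-5 + y)/(y + 15) - 55)/9 = ((-5 + y)/(15 + y) - 55)/9 = (-55 + (-5 + y)/(15 + y))/9 = -55/9 + (-5 + y)/(9*(15 + y)))
(7507 + f(0*(-32), -106)) - 13987 = (7507 + 2*(-415 - 0*(-32))/(9*(15 + 0*(-32)))) - 13987 = (7507 + 2*(-415 - 27*0)/(9*(15 + 0))) - 13987 = (7507 + (2/9)*(-415 + 0)/15) - 13987 = (7507 + (2/9)*(1/15)*(-415)) - 13987 = (7507 - 166/27) - 13987 = 202523/27 - 13987 = -175126/27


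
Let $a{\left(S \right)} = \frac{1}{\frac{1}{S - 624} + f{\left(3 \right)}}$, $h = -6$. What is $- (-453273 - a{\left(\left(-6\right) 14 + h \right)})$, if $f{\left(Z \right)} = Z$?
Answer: $\frac{970458207}{2141} \approx 4.5327 \cdot 10^{5}$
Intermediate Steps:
$a{\left(S \right)} = \frac{1}{3 + \frac{1}{-624 + S}}$ ($a{\left(S \right)} = \frac{1}{\frac{1}{S - 624} + 3} = \frac{1}{\frac{1}{-624 + S} + 3} = \frac{1}{3 + \frac{1}{-624 + S}}$)
$- (-453273 - a{\left(\left(-6\right) 14 + h \right)}) = - (-453273 - \frac{-624 - 90}{-1871 + 3 \left(\left(-6\right) 14 - 6\right)}) = - (-453273 - \frac{-624 - 90}{-1871 + 3 \left(-84 - 6\right)}) = - (-453273 - \frac{-624 - 90}{-1871 + 3 \left(-90\right)}) = - (-453273 - \frac{1}{-1871 - 270} \left(-714\right)) = - (-453273 - \frac{1}{-2141} \left(-714\right)) = - (-453273 - \left(- \frac{1}{2141}\right) \left(-714\right)) = - (-453273 - \frac{714}{2141}) = \left(-1\right) \left(- \frac{970458207}{2141}\right) = \frac{970458207}{2141}$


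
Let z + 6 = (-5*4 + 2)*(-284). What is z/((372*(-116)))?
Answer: -851/7192 ≈ -0.11833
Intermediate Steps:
z = 5106 (z = -6 + (-5*4 + 2)*(-284) = -6 + (-20 + 2)*(-284) = -6 - 18*(-284) = -6 + 5112 = 5106)
z/((372*(-116))) = 5106/((372*(-116))) = 5106/(-43152) = 5106*(-1/43152) = -851/7192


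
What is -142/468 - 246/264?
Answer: -6359/5148 ≈ -1.2352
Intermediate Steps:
-142/468 - 246/264 = -142*1/468 - 246*1/264 = -71/234 - 41/44 = -6359/5148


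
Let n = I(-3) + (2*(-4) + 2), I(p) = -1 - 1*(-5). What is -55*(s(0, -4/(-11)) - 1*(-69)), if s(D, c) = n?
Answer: -3685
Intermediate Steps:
I(p) = 4 (I(p) = -1 + 5 = 4)
n = -2 (n = 4 + (2*(-4) + 2) = 4 + (-8 + 2) = 4 - 6 = -2)
s(D, c) = -2
-55*(s(0, -4/(-11)) - 1*(-69)) = -55*(-2 - 1*(-69)) = -55*(-2 + 69) = -55*67 = -3685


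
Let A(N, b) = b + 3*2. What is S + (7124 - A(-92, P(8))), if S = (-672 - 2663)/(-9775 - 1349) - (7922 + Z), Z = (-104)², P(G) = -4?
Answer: -129213049/11124 ≈ -11616.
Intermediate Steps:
A(N, b) = 6 + b (A(N, b) = b + 6 = 6 + b)
Z = 10816
S = -208438177/11124 (S = (-672 - 2663)/(-9775 - 1349) - (7922 + 10816) = -3335/(-11124) - 1*18738 = -3335*(-1/11124) - 18738 = 3335/11124 - 18738 = -208438177/11124 ≈ -18738.)
S + (7124 - A(-92, P(8))) = -208438177/11124 + (7124 - (6 - 4)) = -208438177/11124 + (7124 - 1*2) = -208438177/11124 + (7124 - 2) = -208438177/11124 + 7122 = -129213049/11124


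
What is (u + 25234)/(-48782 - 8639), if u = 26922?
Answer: -4012/4417 ≈ -0.90831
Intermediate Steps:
(u + 25234)/(-48782 - 8639) = (26922 + 25234)/(-48782 - 8639) = 52156/(-57421) = 52156*(-1/57421) = -4012/4417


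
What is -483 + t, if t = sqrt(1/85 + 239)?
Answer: -483 + 2*sqrt(431715)/85 ≈ -467.54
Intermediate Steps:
t = 2*sqrt(431715)/85 (t = sqrt(1/85 + 239) = sqrt(20316/85) = 2*sqrt(431715)/85 ≈ 15.460)
-483 + t = -483 + 2*sqrt(431715)/85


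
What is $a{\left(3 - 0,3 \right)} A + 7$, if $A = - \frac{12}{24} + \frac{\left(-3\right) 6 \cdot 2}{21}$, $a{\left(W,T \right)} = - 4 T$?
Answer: $\frac{235}{7} \approx 33.571$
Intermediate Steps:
$A = - \frac{31}{14}$ ($A = \left(-12\right) \frac{1}{24} + \left(-18\right) 2 \cdot \frac{1}{21} = - \frac{1}{2} - \frac{12}{7} = - \frac{31}{14} \approx -2.2143$)
$a{\left(3 - 0,3 \right)} A + 7 = \left(-4\right) 3 \left(- \frac{31}{14}\right) + 7 = \left(-12\right) \left(- \frac{31}{14}\right) + 7 = \frac{186}{7} + 7 = \frac{235}{7}$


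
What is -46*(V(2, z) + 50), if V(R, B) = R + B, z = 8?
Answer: -2760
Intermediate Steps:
V(R, B) = B + R
-46*(V(2, z) + 50) = -46*((8 + 2) + 50) = -46*(10 + 50) = -46*60 = -2760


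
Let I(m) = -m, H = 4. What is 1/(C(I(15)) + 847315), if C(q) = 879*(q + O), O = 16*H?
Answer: 1/890386 ≈ 1.1231e-6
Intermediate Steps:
O = 64 (O = 16*4 = 64)
C(q) = 56256 + 879*q (C(q) = 879*(q + 64) = 879*(64 + q) = 56256 + 879*q)
1/(C(I(15)) + 847315) = 1/((56256 + 879*(-1*15)) + 847315) = 1/((56256 + 879*(-15)) + 847315) = 1/((56256 - 13185) + 847315) = 1/(43071 + 847315) = 1/890386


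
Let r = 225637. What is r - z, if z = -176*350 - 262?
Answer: 287499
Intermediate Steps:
z = -61862 (z = -61600 - 262 = -61862)
r - z = 225637 - 1*(-61862) = 225637 + 61862 = 287499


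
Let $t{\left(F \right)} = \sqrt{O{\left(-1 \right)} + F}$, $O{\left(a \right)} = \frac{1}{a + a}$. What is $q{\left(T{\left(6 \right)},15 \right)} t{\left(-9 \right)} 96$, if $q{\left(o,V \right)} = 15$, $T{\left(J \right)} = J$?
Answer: $720 i \sqrt{38} \approx 4438.4 i$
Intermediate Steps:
$O{\left(a \right)} = \frac{1}{2 a}$
$t{\left(F \right)} = \sqrt{- \frac{1}{2} + F}$ ($t{\left(F \right)} = \sqrt{\frac{1}{2 \left(-1\right)} + F} = \sqrt{\frac{1}{2} \left(-1\right) + F} = \sqrt{- \frac{1}{2} + F}$)
$q{\left(T{\left(6 \right)},15 \right)} t{\left(-9 \right)} 96 = 15 \frac{\sqrt{-2 + 4 \left(-9\right)}}{2} \cdot 96 = 15 \frac{\sqrt{-2 - 36}}{2} \cdot 96 = 15 \frac{\sqrt{-38}}{2} \cdot 96 = 15 \frac{i \sqrt{38}}{2} \cdot 96 = \frac{15 i \sqrt{38}}{2} \cdot 96 = 720 i \sqrt{38}$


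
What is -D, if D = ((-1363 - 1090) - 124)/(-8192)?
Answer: -2577/8192 ≈ -0.31458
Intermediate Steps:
D = 2577/8192 (D = (-2453 - 124)*(-1/8192) = -2577*(-1/8192) = 2577/8192 ≈ 0.31458)
-D = -1*2577/8192 = -2577/8192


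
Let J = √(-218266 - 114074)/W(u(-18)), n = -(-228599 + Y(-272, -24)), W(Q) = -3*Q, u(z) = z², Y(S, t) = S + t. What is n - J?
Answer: 228895 + I*√83085/486 ≈ 2.289e+5 + 0.5931*I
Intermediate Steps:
n = 228895 (n = -(-228599 + (-272 - 24)) = -(-228599 - 296) = -1*(-228895) = 228895)
J = -I*√83085/486 (J = √(-218266 - 114074)/((-3*(-18)²)) = √(-332340)/((-3*324)) = (2*I*√83085)/(-972) = (2*I*√83085)*(-1/972) = -I*√83085/486 ≈ -0.5931*I)
n - J = 228895 - (-1)*I*√83085/486 = 228895 + I*√83085/486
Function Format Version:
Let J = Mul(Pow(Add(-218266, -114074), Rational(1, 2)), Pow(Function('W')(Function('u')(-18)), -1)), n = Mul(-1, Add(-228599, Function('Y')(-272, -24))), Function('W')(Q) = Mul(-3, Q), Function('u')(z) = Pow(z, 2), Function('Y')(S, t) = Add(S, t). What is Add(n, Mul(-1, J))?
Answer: Add(228895, Mul(Rational(1, 486), I, Pow(83085, Rational(1, 2)))) ≈ Add(2.2890e+5, Mul(0.59310, I))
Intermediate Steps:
n = 228895 (n = Mul(-1, Add(-228599, Add(-272, -24))) = Mul(-1, Add(-228599, -296)) = Mul(-1, -228895) = 228895)
J = Mul(Rational(-1, 486), I, Pow(83085, Rational(1, 2))) (J = Mul(Pow(Add(-218266, -114074), Rational(1, 2)), Pow(Mul(-3, Pow(-18, 2)), -1)) = Mul(Pow(-332340, Rational(1, 2)), Pow(Mul(-3, 324), -1)) = Mul(Mul(2, I, Pow(83085, Rational(1, 2))), Pow(-972, -1)) = Mul(Mul(2, I, Pow(83085, Rational(1, 2))), Rational(-1, 972)) = Mul(Rational(-1, 486), I, Pow(83085, Rational(1, 2))) ≈ Mul(-0.59310, I))
Add(n, Mul(-1, J)) = Add(228895, Mul(-1, Mul(Rational(-1, 486), I, Pow(83085, Rational(1, 2))))) = Add(228895, Mul(Rational(1, 486), I, Pow(83085, Rational(1, 2))))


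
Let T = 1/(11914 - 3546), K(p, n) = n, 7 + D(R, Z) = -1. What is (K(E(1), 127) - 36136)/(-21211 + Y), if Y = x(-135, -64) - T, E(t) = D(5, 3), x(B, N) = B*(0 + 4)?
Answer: 301323312/182012369 ≈ 1.6555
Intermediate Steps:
x(B, N) = 4*B (x(B, N) = B*4 = 4*B)
D(R, Z) = -8 (D(R, Z) = -7 - 1 = -8)
E(t) = -8
T = 1/8368 ≈ 0.00011950
Y = -4518721/8368 (Y = 4*(-135) - 1*1/8368 = -540 - 1/8368 = -4518721/8368 ≈ -540.00)
(K(E(1), 127) - 36136)/(-21211 + Y) = (127 - 36136)/(-21211 - 4518721/8368) = -36009/(-182012369/8368) = -36009*(-8368/182012369) = 301323312/182012369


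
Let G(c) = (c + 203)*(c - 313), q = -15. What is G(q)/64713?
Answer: -61664/64713 ≈ -0.95288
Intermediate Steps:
G(c) = (-313 + c)*(203 + c) (G(c) = (203 + c)*(-313 + c) = (-313 + c)*(203 + c))
G(q)/64713 = (-63539 + (-15)² - 110*(-15))/64713 = (-63539 + 225 + 1650)*(1/64713) = -61664*1/64713 = -61664/64713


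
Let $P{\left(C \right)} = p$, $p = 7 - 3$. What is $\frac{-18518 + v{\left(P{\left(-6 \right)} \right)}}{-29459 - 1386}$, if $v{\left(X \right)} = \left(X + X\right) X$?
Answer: $\frac{18486}{30845} \approx 0.59932$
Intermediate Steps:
$p = 4$ ($p = 7 - 3 = 4$)
$P{\left(C \right)} = 4$
$v{\left(X \right)} = 2 X^{2}$ ($v{\left(X \right)} = 2 X X = 2 X^{2}$)
$\frac{-18518 + v{\left(P{\left(-6 \right)} \right)}}{-29459 - 1386} = \frac{-18518 + 2 \cdot 4^{2}}{-29459 - 1386} = \frac{-18518 + 2 \cdot 16}{-29459 - 1386} = \frac{-18518 + 32}{-29459 - 1386} = - \frac{18486}{-30845} = \left(-18486\right) \left(- \frac{1}{30845}\right) = \frac{18486}{30845}$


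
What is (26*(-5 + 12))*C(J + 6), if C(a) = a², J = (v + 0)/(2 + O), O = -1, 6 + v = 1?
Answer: 182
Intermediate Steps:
v = -5 (v = -6 + 1 = -5)
J = -5 (J = (-5 + 0)/(2 - 1) = -5/1 = -5*1 = -5)
(26*(-5 + 12))*C(J + 6) = (26*(-5 + 12))*(-5 + 6)² = (26*7)*1² = 182*1 = 182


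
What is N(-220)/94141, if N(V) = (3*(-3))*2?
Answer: -18/94141 ≈ -0.00019120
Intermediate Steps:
N(V) = -18 (N(V) = -9*2 = -18)
N(-220)/94141 = -18/94141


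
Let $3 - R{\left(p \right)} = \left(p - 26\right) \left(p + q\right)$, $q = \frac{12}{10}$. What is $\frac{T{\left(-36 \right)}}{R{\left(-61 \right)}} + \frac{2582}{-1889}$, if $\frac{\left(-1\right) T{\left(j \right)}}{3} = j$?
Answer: $- \frac{11357816}{8185037} \approx -1.3876$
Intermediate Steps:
$q = \frac{6}{5}$ ($q = 12 \cdot \frac{1}{10} = \frac{6}{5} \approx 1.2$)
$T{\left(j \right)} = - 3 j$
$R{\left(p \right)} = 3 - \left(-26 + p\right) \left(\frac{6}{5} + p\right)$ ($R{\left(p \right)} = 3 - \left(p - 26\right) \left(p + \frac{6}{5}\right) = 3 - \left(-26 + p\right) \left(\frac{6}{5} + p\right)$)
$\frac{T{\left(-36 \right)}}{R{\left(-61 \right)}} + \frac{2582}{-1889} = \frac{\left(-3\right) \left(-36\right)}{\frac{171}{5} - \left(-61\right)^{2} + \frac{124}{5} \left(-61\right)} + \frac{2582}{-1889} = \frac{108}{\frac{171}{5} - 3721 - \frac{7564}{5}} + 2582 \left(- \frac{1}{1889}\right) = \frac{108}{\frac{171}{5} - 3721 - \frac{7564}{5}} - \frac{2582}{1889} = \frac{108}{- \frac{25998}{5}} - \frac{2582}{1889} = 108 \left(- \frac{5}{25998}\right) - \frac{2582}{1889} = - \frac{90}{4333} - \frac{2582}{1889} = - \frac{11357816}{8185037}$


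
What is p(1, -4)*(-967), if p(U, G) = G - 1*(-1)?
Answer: 2901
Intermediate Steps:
p(U, G) = 1 + G (p(U, G) = G + 1 = 1 + G)
p(1, -4)*(-967) = (1 - 4)*(-967) = -3*(-967) = 2901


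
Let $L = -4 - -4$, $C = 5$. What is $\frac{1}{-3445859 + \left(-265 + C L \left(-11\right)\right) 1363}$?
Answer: $- \frac{1}{3807054} \approx -2.6267 \cdot 10^{-7}$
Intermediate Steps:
$L = 0$ ($L = -4 + 4 = 0$)
$\frac{1}{-3445859 + \left(-265 + C L \left(-11\right)\right) 1363} = \frac{1}{-3445859 + \left(-265 + 5 \cdot 0 \left(-11\right)\right) 1363} = \frac{1}{-3445859 + \left(-265 + 0 \left(-11\right)\right) 1363} = \frac{1}{-3445859 + \left(-265 + 0\right) 1363} = \frac{1}{-3445859 - 361195} = \frac{1}{-3807054} = - \frac{1}{3807054}$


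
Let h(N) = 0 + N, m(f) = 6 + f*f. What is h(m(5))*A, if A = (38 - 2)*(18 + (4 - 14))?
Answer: 8928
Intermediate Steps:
A = 288 (A = 36*(18 - 10) = 36*8 = 288)
m(f) = 6 + f²
h(N) = N
h(m(5))*A = (6 + 5²)*288 = (6 + 25)*288 = 31*288 = 8928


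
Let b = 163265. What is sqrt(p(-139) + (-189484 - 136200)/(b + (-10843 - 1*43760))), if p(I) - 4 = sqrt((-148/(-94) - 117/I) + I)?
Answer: sqrt(126335690058037238 + 19284485446013*I*sqrt(5829408966))/354944423 ≈ 2.5232 + 2.3159*I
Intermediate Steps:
p(I) = 4 + sqrt(74/47 + I - 117/I) (p(I) = 4 + sqrt((-148/(-94) - 117/I) + I) = 4 + sqrt((-148*(-1/94) - 117/I) + I) = 4 + sqrt((74/47 - 117/I) + I) = 4 + sqrt(74/47 + I - 117/I))
sqrt(p(-139) + (-189484 - 136200)/(b + (-10843 - 1*43760))) = sqrt((4 + sqrt(3478 - 258453/(-139) + 2209*(-139))/47) + (-189484 - 136200)/(163265 + (-10843 - 1*43760))) = sqrt((4 + sqrt(3478 - 258453*(-1/139) - 307051)/47) - 325684/(163265 + (-10843 - 43760))) = sqrt((4 + sqrt(3478 + 258453/139 - 307051)/47) - 325684/(163265 - 54603)) = sqrt((4 + sqrt(-41938194/139)/47) - 325684/108662) = sqrt((4 + (I*sqrt(5829408966)/139)/47) - 325684*1/108662) = sqrt((4 + I*sqrt(5829408966)/6533) - 162842/54331) = sqrt(54482/54331 + I*sqrt(5829408966)/6533)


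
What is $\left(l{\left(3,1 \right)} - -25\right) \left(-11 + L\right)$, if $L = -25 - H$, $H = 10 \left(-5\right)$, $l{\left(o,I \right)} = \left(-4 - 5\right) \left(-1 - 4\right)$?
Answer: $980$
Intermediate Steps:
$l{\left(o,I \right)} = 45$ ($l{\left(o,I \right)} = \left(-9\right) \left(-5\right) = 45$)
$H = -50$
$L = 25$ ($L = -25 - -50 = -25 + 50 = 25$)
$\left(l{\left(3,1 \right)} - -25\right) \left(-11 + L\right) = \left(45 - -25\right) \left(-11 + 25\right) = \left(45 + 25\right) 14 = 70 \cdot 14 = 980$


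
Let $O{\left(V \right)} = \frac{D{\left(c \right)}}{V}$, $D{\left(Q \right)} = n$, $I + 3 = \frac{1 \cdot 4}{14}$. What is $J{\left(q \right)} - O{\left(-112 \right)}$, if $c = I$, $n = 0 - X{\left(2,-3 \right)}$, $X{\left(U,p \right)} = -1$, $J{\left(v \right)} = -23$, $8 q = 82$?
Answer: $- \frac{2575}{112} \approx -22.991$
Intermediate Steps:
$q = \frac{41}{4}$ ($q = \frac{1}{8} \cdot 82 = \frac{41}{4} \approx 10.25$)
$I = - \frac{19}{7}$ ($I = -3 + \frac{1 \cdot 4}{14} = -3 + 4 \cdot \frac{1}{14} = -3 + \frac{2}{7} = - \frac{19}{7} \approx -2.7143$)
$n = 1$ ($n = 0 - -1 = 0 + 1 = 1$)
$c = - \frac{19}{7} \approx -2.7143$
$D{\left(Q \right)} = 1$
$O{\left(V \right)} = \frac{1}{V}$ ($O{\left(V \right)} = 1 \frac{1}{V} = \frac{1}{V}$)
$J{\left(q \right)} - O{\left(-112 \right)} = -23 - \frac{1}{-112} = -23 - - \frac{1}{112} = -23 + \frac{1}{112} = - \frac{2575}{112}$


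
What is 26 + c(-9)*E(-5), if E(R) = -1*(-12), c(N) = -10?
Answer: -94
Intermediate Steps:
E(R) = 12
26 + c(-9)*E(-5) = 26 - 10*12 = 26 - 120 = -94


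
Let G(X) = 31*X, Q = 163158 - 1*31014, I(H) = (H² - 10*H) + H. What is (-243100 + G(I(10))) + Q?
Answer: -110646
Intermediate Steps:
I(H) = H² - 9*H
Q = 132144 (Q = 163158 - 31014 = 132144)
(-243100 + G(I(10))) + Q = (-243100 + 31*(10*(-9 + 10))) + 132144 = (-243100 + 31*(10*1)) + 132144 = (-243100 + 31*10) + 132144 = (-243100 + 310) + 132144 = -242790 + 132144 = -110646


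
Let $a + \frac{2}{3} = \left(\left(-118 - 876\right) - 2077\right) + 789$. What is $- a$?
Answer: $\frac{6848}{3} \approx 2282.7$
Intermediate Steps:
$a = - \frac{6848}{3}$ ($a = - \frac{2}{3} + \left(\left(\left(-118 - 876\right) - 2077\right) + 789\right) = - \frac{2}{3} + \left(\left(-994 - 2077\right) + 789\right) = - \frac{2}{3} + \left(-3071 + 789\right) = - \frac{2}{3} - 2282 = - \frac{6848}{3} \approx -2282.7$)
$- a = \left(-1\right) \left(- \frac{6848}{3}\right) = \frac{6848}{3}$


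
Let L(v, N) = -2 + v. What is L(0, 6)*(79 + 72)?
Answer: -302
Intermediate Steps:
L(0, 6)*(79 + 72) = (-2 + 0)*(79 + 72) = -2*151 = -302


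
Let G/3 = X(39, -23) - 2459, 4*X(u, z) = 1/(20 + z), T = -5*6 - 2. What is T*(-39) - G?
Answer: 34501/4 ≈ 8625.3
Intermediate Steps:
T = -32 (T = -30 - 2 = -32)
X(u, z) = 1/(4*(20 + z))
G = -29509/4 (G = 3*(1/(4*(20 - 23)) - 2459) = 3*((¼)/(-3) - 2459) = 3*((¼)*(-⅓) - 2459) = 3*(-1/12 - 2459) = 3*(-29509/12) = -29509/4 ≈ -7377.3)
T*(-39) - G = -32*(-39) - 1*(-29509/4) = 1248 + 29509/4 = 34501/4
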